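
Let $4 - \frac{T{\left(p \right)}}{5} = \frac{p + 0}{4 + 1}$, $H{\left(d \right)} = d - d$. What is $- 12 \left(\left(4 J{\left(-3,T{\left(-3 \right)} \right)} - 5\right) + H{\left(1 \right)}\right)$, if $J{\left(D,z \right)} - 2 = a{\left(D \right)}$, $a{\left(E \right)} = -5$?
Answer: $204$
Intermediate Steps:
$H{\left(d \right)} = 0$
$T{\left(p \right)} = 20 - p$ ($T{\left(p \right)} = 20 - 5 \frac{p + 0}{4 + 1} = 20 - 5 \frac{p}{5} = 20 - p$)
$J{\left(D,z \right)} = -3$ ($J{\left(D,z \right)} = 2 - 5 = -3$)
$- 12 \left(\left(4 J{\left(-3,T{\left(-3 \right)} \right)} - 5\right) + H{\left(1 \right)}\right) = - 12 \left(\left(4 \left(-3\right) - 5\right) + 0\right) = - 12 \left(\left(-12 - 5\right) + 0\right) = - 12 \left(-17 + 0\right) = \left(-12\right) \left(-17\right) = 204$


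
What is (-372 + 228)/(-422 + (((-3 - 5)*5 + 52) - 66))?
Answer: 36/119 ≈ 0.30252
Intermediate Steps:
(-372 + 228)/(-422 + (((-3 - 5)*5 + 52) - 66)) = -144/(-422 + ((-8*5 + 52) - 66)) = -144/(-422 + ((-40 + 52) - 66)) = -144/(-422 + (12 - 66)) = -144/(-422 - 54) = -144/(-476) = -144*(-1/476) = 36/119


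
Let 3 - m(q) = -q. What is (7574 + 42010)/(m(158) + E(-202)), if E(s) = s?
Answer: -49584/41 ≈ -1209.4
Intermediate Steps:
m(q) = 3 + q (m(q) = 3 - (-1)*q = 3 + q)
(7574 + 42010)/(m(158) + E(-202)) = (7574 + 42010)/((3 + 158) - 202) = 49584/(161 - 202) = 49584/(-41) = 49584*(-1/41) = -49584/41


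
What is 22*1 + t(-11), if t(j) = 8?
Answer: 30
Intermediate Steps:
22*1 + t(-11) = 22*1 + 8 = 22 + 8 = 30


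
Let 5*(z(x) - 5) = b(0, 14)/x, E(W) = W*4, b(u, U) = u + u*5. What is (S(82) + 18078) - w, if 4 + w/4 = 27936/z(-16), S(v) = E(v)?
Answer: -19634/5 ≈ -3926.8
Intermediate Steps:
b(u, U) = 6*u (b(u, U) = u + 5*u = 6*u)
E(W) = 4*W
z(x) = 5 (z(x) = 5 + ((6*0)/x)/5 = 5 + (0/x)/5 = 5 + (1/5)*0 = 5 + 0 = 5)
S(v) = 4*v
w = 111664/5 (w = -16 + 4*(27936/5) = -16 + 111744/5 = 111664/5 ≈ 22333.)
(S(82) + 18078) - w = (4*82 + 18078) - 1*111664/5 = (328 + 18078) - 111664/5 = 18406 - 111664/5 = -19634/5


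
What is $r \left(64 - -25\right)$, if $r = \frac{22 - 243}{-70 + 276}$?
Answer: $- \frac{19669}{206} \approx -95.481$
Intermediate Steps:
$r = - \frac{221}{206} \approx -1.0728$
$r \left(64 - -25\right) = - \frac{221 \left(64 - -25\right)}{206} = - \frac{221 \left(64 + 25\right)}{206} = \left(- \frac{221}{206}\right) 89 = - \frac{19669}{206}$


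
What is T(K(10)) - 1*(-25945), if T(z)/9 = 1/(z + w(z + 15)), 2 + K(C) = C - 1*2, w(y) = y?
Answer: 77836/3 ≈ 25945.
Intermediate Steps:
K(C) = -4 + C (K(C) = -2 + (C - 1*2) = -2 + (C - 2) = -2 + (-2 + C) = -4 + C)
T(z) = 9/(15 + 2*z) (T(z) = 9/(z + (z + 15)) = 9/(z + (15 + z)) = 9/(15 + 2*z))
T(K(10)) - 1*(-25945) = 9/(15 + 2*(-4 + 10)) - 1*(-25945) = 9/(15 + 2*6) + 25945 = 9/(15 + 12) + 25945 = 9/27 + 25945 = 9*(1/27) + 25945 = ⅓ + 25945 = 77836/3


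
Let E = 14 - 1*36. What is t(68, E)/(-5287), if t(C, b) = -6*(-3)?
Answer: -18/5287 ≈ -0.0034046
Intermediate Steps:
E = -22 (E = 14 - 36 = -22)
t(C, b) = 18
t(68, E)/(-5287) = 18/(-5287) = 18*(-1/5287) = -18/5287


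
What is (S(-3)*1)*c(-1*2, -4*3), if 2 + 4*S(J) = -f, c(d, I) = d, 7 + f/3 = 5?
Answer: -2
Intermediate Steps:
f = -6 (f = -21 + 3*5 = -21 + 15 = -6)
S(J) = 1 (S(J) = -½ + (-1*(-6))/4 = -½ + (¼)*6 = -½ + 3/2 = 1)
(S(-3)*1)*c(-1*2, -4*3) = (1*1)*(-1*2) = 1*(-2) = -2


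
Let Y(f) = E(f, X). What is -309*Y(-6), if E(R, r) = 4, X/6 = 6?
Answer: -1236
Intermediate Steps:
X = 36 (X = 6*6 = 36)
Y(f) = 4
-309*Y(-6) = -309*4 = -1236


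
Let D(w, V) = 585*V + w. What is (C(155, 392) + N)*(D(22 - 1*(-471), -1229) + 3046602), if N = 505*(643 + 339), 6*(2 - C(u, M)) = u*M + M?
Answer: 1130819303600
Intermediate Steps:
C(u, M) = 2 - M/6 - M*u/6 (C(u, M) = 2 - (u*M + M)/6 = 2 - (M*u + M)/6 = 2 - (M + M*u)/6 = 2 + (-M/6 - M*u/6) = 2 - M/6 - M*u/6)
D(w, V) = w + 585*V
N = 495910 (N = 505*982 = 495910)
(C(155, 392) + N)*(D(22 - 1*(-471), -1229) + 3046602) = ((2 - ⅙*392 - ⅙*392*155) + 495910)*(((22 - 1*(-471)) + 585*(-1229)) + 3046602) = ((2 - 196/3 - 30380/3) + 495910)*(((22 + 471) - 718965) + 3046602) = (-10190 + 495910)*((493 - 718965) + 3046602) = 485720*(-718472 + 3046602) = 485720*2328130 = 1130819303600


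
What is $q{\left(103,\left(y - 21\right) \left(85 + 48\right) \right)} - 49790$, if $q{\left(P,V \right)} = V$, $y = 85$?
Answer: $-41278$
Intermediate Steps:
$q{\left(103,\left(y - 21\right) \left(85 + 48\right) \right)} - 49790 = \left(85 - 21\right) \left(85 + 48\right) - 49790 = 64 \cdot 133 - 49790 = 8512 - 49790 = -41278$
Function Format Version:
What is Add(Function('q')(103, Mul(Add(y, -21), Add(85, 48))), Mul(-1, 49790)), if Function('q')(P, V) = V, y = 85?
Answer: -41278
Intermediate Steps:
Add(Function('q')(103, Mul(Add(y, -21), Add(85, 48))), Mul(-1, 49790)) = Add(Mul(Add(85, -21), Add(85, 48)), Mul(-1, 49790)) = Add(Mul(64, 133), -49790) = Add(8512, -49790) = -41278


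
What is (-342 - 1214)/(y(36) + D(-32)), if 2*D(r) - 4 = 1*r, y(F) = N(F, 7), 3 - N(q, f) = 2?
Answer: 1556/13 ≈ 119.69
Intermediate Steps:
N(q, f) = 1 (N(q, f) = 3 - 1*2 = 3 - 2 = 1)
y(F) = 1
D(r) = 2 + r/2 (D(r) = 2 + (1*r)/2 = 2 + r/2)
(-342 - 1214)/(y(36) + D(-32)) = (-342 - 1214)/(1 + (2 + (1/2)*(-32))) = -1556/(1 + (2 - 16)) = -1556/(1 - 14) = -1556/(-13) = -1556*(-1/13) = 1556/13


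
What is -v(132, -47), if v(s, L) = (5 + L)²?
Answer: -1764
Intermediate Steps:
-v(132, -47) = -(5 - 47)² = -1*(-42)² = -1*1764 = -1764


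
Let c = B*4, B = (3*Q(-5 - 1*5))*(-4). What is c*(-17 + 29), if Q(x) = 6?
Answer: -3456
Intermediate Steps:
B = -72 (B = (3*6)*(-4) = 18*(-4) = -72)
c = -288 (c = -72*4 = -288)
c*(-17 + 29) = -288*(-17 + 29) = -288*12 = -3456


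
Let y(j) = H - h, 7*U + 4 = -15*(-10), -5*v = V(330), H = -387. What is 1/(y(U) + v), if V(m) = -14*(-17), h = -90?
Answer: -5/1723 ≈ -0.0029019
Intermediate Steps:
V(m) = 238
v = -238/5 (v = -⅕*238 = -238/5 ≈ -47.600)
U = 146/7 (U = -4/7 + (-15*(-10))/7 = -4/7 + (⅐)*150 = -4/7 + 150/7 = 146/7 ≈ 20.857)
y(j) = -297 (y(j) = -387 - 1*(-90) = -387 + 90 = -297)
1/(y(U) + v) = 1/(-297 - 238/5) = 1/(-1723/5) = -5/1723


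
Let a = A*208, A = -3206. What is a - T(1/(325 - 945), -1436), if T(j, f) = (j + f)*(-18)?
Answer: -214735769/310 ≈ -6.9270e+5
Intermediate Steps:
a = -666848 (a = -3206*208 = -666848)
T(j, f) = -18*f - 18*j (T(j, f) = (f + j)*(-18) = -18*f - 18*j)
a - T(1/(325 - 945), -1436) = -666848 - (-18*(-1436) - 18/(325 - 945)) = -666848 - (25848 - 18/(-620)) = -666848 - (25848 - 18*(-1/620)) = -666848 - (25848 + 9/310) = -666848 - 1*8012889/310 = -666848 - 8012889/310 = -214735769/310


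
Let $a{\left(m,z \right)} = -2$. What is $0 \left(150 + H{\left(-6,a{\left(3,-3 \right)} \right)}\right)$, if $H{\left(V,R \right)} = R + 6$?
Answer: $0$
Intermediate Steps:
$H{\left(V,R \right)} = 6 + R$
$0 \left(150 + H{\left(-6,a{\left(3,-3 \right)} \right)}\right) = 0 \left(150 + \left(6 - 2\right)\right) = 0 \left(150 + 4\right) = 0 \cdot 154 = 0$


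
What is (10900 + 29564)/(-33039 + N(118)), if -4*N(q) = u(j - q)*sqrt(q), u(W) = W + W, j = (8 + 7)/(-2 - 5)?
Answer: -131015229408/106932671479 - 238211568*sqrt(118)/106932671479 ≈ -1.2494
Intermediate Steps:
j = -15/7 (j = 15/(-7) = 15*(-1/7) = -15/7 ≈ -2.1429)
u(W) = 2*W
N(q) = -sqrt(q)*(-30/7 - 2*q)/4 (N(q) = -2*(-15/7 - q)*sqrt(q)/4 = -(-30/7 - 2*q)*sqrt(q)/4 = -sqrt(q)*(-30/7 - 2*q)/4)
(10900 + 29564)/(-33039 + N(118)) = (10900 + 29564)/(-33039 + sqrt(118)*(15 + 7*118)/14) = 40464/(-33039 + sqrt(118)*(15 + 826)/14) = 40464/(-33039 + (1/14)*sqrt(118)*841) = 40464/(-33039 + 841*sqrt(118)/14)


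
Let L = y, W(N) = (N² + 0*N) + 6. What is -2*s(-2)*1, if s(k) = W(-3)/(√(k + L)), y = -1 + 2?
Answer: 30*I ≈ 30.0*I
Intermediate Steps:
y = 1
W(N) = 6 + N² (W(N) = (N² + 0) + 6 = N² + 6 = 6 + N²)
L = 1
s(k) = 15/√(1 + k) (s(k) = (6 + (-3)²)/(√(k + 1)) = (6 + 9)/(√(1 + k)) = 15/√(1 + k))
-2*s(-2)*1 = -30/√(1 - 2)*1 = -30/√(-1)*1 = -30*(-I)*1 = -(-30)*I*1 = (30*I)*1 = 30*I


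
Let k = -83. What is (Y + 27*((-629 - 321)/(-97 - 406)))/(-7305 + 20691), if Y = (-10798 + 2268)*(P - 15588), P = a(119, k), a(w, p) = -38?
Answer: 33522392495/3366579 ≈ 9957.4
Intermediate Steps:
P = -38
Y = 133289780 (Y = (-10798 + 2268)*(-38 - 15588) = -8530*(-15626) = 133289780)
(Y + 27*((-629 - 321)/(-97 - 406)))/(-7305 + 20691) = (133289780 + 27*((-629 - 321)/(-97 - 406)))/(-7305 + 20691) = (133289780 + 27*(-950/(-503)))/13386 = (133289780 + 27*(-950*(-1/503)))*(1/13386) = (133289780 + 27*(950/503))*(1/13386) = (133289780 + 25650/503)*(1/13386) = (67044784990/503)*(1/13386) = 33522392495/3366579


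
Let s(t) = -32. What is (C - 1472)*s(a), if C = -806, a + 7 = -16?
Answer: 72896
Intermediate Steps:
a = -23 (a = -7 - 16 = -23)
(C - 1472)*s(a) = (-806 - 1472)*(-32) = -2278*(-32) = 72896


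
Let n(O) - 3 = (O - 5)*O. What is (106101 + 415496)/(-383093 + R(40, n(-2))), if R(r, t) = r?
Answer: -521597/383053 ≈ -1.3617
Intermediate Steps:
n(O) = 3 + O*(-5 + O) (n(O) = 3 + (O - 5)*O = 3 + (-5 + O)*O = 3 + O*(-5 + O))
(106101 + 415496)/(-383093 + R(40, n(-2))) = (106101 + 415496)/(-383093 + 40) = 521597/(-383053) = 521597*(-1/383053) = -521597/383053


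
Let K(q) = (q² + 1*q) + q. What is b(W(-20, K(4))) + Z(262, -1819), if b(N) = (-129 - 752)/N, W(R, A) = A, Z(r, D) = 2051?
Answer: 48343/24 ≈ 2014.3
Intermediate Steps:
K(q) = q² + 2*q (K(q) = (q² + q) + q = (q + q²) + q = q² + 2*q)
b(N) = -881/N
b(W(-20, K(4))) + Z(262, -1819) = -881*1/(4*(2 + 4)) + 2051 = -881/(4*6) + 2051 = -881/24 + 2051 = 48343/24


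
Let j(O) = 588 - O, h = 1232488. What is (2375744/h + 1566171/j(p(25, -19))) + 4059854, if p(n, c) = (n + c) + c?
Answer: 376146029771693/92590661 ≈ 4.0625e+6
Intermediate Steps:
p(n, c) = n + 2*c (p(n, c) = (c + n) + c = n + 2*c)
(2375744/h + 1566171/j(p(25, -19))) + 4059854 = (2375744/1232488 + 1566171/(588 - (25 + 2*(-19)))) + 4059854 = (2375744*(1/1232488) + 1566171/(588 - (25 - 38))) + 4059854 = (296968/154061 + 1566171/(588 - 1*(-13))) + 4059854 = (296968/154061 + 1566171/(588 + 13)) + 4059854 = (296968/154061 + 1566171/601) + 4059854 = 241464348199/92590661 + 4059854 = 376146029771693/92590661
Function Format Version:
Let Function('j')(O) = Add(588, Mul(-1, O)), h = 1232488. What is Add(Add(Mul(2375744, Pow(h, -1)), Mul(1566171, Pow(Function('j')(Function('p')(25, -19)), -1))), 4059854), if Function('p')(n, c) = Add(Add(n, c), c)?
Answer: Rational(376146029771693, 92590661) ≈ 4.0625e+6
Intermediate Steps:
Function('p')(n, c) = Add(n, Mul(2, c)) (Function('p')(n, c) = Add(Add(c, n), c) = Add(n, Mul(2, c)))
Add(Add(Mul(2375744, Pow(h, -1)), Mul(1566171, Pow(Function('j')(Function('p')(25, -19)), -1))), 4059854) = Add(Add(Mul(2375744, Pow(1232488, -1)), Mul(1566171, Pow(Add(588, Mul(-1, Add(25, Mul(2, -19)))), -1))), 4059854) = Add(Add(Mul(2375744, Rational(1, 1232488)), Mul(1566171, Pow(Add(588, Mul(-1, Add(25, -38))), -1))), 4059854) = Add(Add(Rational(296968, 154061), Mul(1566171, Pow(Add(588, Mul(-1, -13)), -1))), 4059854) = Add(Add(Rational(296968, 154061), Mul(1566171, Pow(Add(588, 13), -1))), 4059854) = Add(Add(Rational(296968, 154061), Mul(1566171, Pow(601, -1))), 4059854) = Add(Add(Rational(296968, 154061), Mul(1566171, Rational(1, 601))), 4059854) = Add(Add(Rational(296968, 154061), Rational(1566171, 601)), 4059854) = Add(Rational(241464348199, 92590661), 4059854) = Rational(376146029771693, 92590661)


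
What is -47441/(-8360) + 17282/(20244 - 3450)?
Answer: 470600837/70198920 ≈ 6.7038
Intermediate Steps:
-47441/(-8360) + 17282/(20244 - 3450) = -47441*(-1/8360) + 17282/16794 = 47441/8360 + 17282*(1/16794) = 47441/8360 + 8641/8397 = 470600837/70198920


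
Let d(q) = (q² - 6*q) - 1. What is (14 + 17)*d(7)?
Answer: 186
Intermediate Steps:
d(q) = -1 + q² - 6*q
(14 + 17)*d(7) = (14 + 17)*(-1 + 7² - 6*7) = 31*(-1 + 49 - 42) = 31*6 = 186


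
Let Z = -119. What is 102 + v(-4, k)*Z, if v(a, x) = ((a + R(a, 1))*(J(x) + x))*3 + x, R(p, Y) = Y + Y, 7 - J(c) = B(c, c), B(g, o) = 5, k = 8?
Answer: 6290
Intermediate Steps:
J(c) = 2 (J(c) = 7 - 1*5 = 7 - 5 = 2)
R(p, Y) = 2*Y
v(a, x) = x + 3*(2 + a)*(2 + x) (v(a, x) = ((a + 2*1)*(2 + x))*3 + x = ((a + 2)*(2 + x))*3 + x = ((2 + a)*(2 + x))*3 + x = 3*(2 + a)*(2 + x) + x = x + 3*(2 + a)*(2 + x))
102 + v(-4, k)*Z = 102 + (12 + 6*(-4) + 7*8 + 3*(-4)*8)*(-119) = 102 + (12 - 24 + 56 - 96)*(-119) = 102 - 52*(-119) = 102 + 6188 = 6290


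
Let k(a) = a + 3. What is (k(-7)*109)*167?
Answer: -72812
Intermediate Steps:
k(a) = 3 + a
(k(-7)*109)*167 = ((3 - 7)*109)*167 = -4*109*167 = -436*167 = -72812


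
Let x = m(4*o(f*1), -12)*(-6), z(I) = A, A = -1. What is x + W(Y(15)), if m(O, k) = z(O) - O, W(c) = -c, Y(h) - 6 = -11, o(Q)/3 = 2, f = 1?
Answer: 155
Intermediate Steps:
o(Q) = 6 (o(Q) = 3*2 = 6)
z(I) = -1
Y(h) = -5 (Y(h) = 6 - 11 = -5)
m(O, k) = -1 - O
x = 150 (x = (-1 - 4*6)*(-6) = (-1 - 1*24)*(-6) = (-1 - 24)*(-6) = -25*(-6) = 150)
x + W(Y(15)) = 150 - 1*(-5) = 150 + 5 = 155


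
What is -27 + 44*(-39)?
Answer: -1743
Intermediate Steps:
-27 + 44*(-39) = -27 - 1716 = -1743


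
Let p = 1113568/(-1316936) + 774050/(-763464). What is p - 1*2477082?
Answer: -155658901038934705/62839576644 ≈ -2.4771e+6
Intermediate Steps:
p = -116846461897/62839576644 (p = 1113568*(-1/1316936) + 774050*(-1/763464) = -139196/164617 - 387025/381732 = -116846461897/62839576644 ≈ -1.8594)
p - 1*2477082 = -116846461897/62839576644 - 1*2477082 = -116846461897/62839576644 - 2477082 = -155658901038934705/62839576644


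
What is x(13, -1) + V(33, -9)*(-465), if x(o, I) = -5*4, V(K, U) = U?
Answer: 4165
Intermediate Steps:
x(o, I) = -20
x(13, -1) + V(33, -9)*(-465) = -20 - 9*(-465) = -20 + 4185 = 4165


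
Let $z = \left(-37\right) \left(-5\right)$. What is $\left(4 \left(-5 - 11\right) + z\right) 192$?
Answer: $23232$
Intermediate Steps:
$z = 185$
$\left(4 \left(-5 - 11\right) + z\right) 192 = \left(4 \left(-5 - 11\right) + 185\right) 192 = \left(4 \left(-16\right) + 185\right) 192 = \left(-64 + 185\right) 192 = 121 \cdot 192 = 23232$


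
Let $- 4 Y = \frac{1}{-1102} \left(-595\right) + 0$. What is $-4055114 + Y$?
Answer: $- \frac{17874943107}{4408} \approx -4.0551 \cdot 10^{6}$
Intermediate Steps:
$Y = - \frac{595}{4408}$ ($Y = - \frac{\frac{1}{-1102} \left(-595\right) + 0}{4} = - \frac{\left(- \frac{1}{1102}\right) \left(-595\right) + 0}{4} = - \frac{\frac{595}{1102} + 0}{4} = \left(- \frac{1}{4}\right) \frac{595}{1102} = - \frac{595}{4408} \approx -0.13498$)
$-4055114 + Y = -4055114 - \frac{595}{4408} = - \frac{17874943107}{4408}$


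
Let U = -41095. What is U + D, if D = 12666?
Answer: -28429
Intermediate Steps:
U + D = -41095 + 12666 = -28429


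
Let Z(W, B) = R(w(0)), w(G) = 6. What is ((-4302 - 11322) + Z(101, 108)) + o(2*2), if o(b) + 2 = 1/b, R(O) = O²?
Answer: -62359/4 ≈ -15590.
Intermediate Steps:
Z(W, B) = 36 (Z(W, B) = 6² = 36)
o(b) = -2 + 1/b
((-4302 - 11322) + Z(101, 108)) + o(2*2) = ((-4302 - 11322) + 36) + (-2 + 1/(2*2)) = (-15624 + 36) + (-2 + 1/4) = -15588 + (-2 + ¼) = -15588 - 7/4 = -62359/4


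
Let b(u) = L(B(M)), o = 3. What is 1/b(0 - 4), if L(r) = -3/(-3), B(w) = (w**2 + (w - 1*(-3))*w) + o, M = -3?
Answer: 1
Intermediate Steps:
B(w) = 3 + w**2 + w*(3 + w) (B(w) = (w**2 + (w - 1*(-3))*w) + 3 = (w**2 + (w + 3)*w) + 3 = (w**2 + (3 + w)*w) + 3 = (w**2 + w*(3 + w)) + 3 = 3 + w**2 + w*(3 + w))
L(r) = 1 (L(r) = -3*(-1/3) = 1)
b(u) = 1
1/b(0 - 4) = 1/1 = 1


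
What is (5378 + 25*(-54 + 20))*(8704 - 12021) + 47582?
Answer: -14971794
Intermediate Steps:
(5378 + 25*(-54 + 20))*(8704 - 12021) + 47582 = (5378 + 25*(-34))*(-3317) + 47582 = (5378 - 850)*(-3317) + 47582 = 4528*(-3317) + 47582 = -15019376 + 47582 = -14971794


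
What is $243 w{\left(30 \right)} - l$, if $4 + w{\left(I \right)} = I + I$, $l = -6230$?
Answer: $19838$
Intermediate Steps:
$w{\left(I \right)} = -4 + 2 I$ ($w{\left(I \right)} = -4 + \left(I + I\right) = -4 + 2 I$)
$243 w{\left(30 \right)} - l = 243 \left(-4 + 2 \cdot 30\right) - -6230 = 243 \left(-4 + 60\right) + 6230 = 243 \cdot 56 + 6230 = 13608 + 6230 = 19838$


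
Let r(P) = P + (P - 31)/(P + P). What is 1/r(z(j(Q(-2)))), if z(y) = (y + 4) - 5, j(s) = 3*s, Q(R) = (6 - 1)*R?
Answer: -1/30 ≈ -0.033333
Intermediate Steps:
Q(R) = 5*R
z(y) = -1 + y (z(y) = (4 + y) - 5 = -1 + y)
r(P) = P + (-31 + P)/(2*P) (r(P) = P + (-31 + P)/((2*P)) = P + (-31 + P)*(1/(2*P)) = P + (-31 + P)/(2*P))
1/r(z(j(Q(-2)))) = 1/(½ + (-1 + 3*(5*(-2))) - 31/(2*(-1 + 3*(5*(-2))))) = 1/(½ + (-1 + 3*(-10)) - 31/(2*(-1 + 3*(-10)))) = 1/(½ + (-1 - 30) - 31/(2*(-1 - 30))) = 1/(½ - 31 - 31/2/(-31)) = 1/(½ - 31 - 31/2*(-1/31)) = 1/(½ - 31 + ½) = 1/(-30) = -1/30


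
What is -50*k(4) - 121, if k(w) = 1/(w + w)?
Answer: -509/4 ≈ -127.25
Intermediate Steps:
k(w) = 1/(2*w)
-50*k(4) - 121 = -25/4 - 121 = -509/4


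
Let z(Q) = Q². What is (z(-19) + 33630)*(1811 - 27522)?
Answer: -873942601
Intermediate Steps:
(z(-19) + 33630)*(1811 - 27522) = ((-19)² + 33630)*(1811 - 27522) = (361 + 33630)*(-25711) = 33991*(-25711) = -873942601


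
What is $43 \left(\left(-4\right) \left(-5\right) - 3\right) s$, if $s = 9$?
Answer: $6579$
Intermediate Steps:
$43 \left(\left(-4\right) \left(-5\right) - 3\right) s = 43 \left(\left(-4\right) \left(-5\right) - 3\right) 9 = 43 \left(20 - 3\right) 9 = 43 \cdot 17 \cdot 9 = 731 \cdot 9 = 6579$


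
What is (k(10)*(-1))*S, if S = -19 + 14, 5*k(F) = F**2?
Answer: 100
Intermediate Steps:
k(F) = F**2/5
S = -5
(k(10)*(-1))*S = (((1/5)*10**2)*(-1))*(-5) = (((1/5)*100)*(-1))*(-5) = (20*(-1))*(-5) = -20*(-5) = 100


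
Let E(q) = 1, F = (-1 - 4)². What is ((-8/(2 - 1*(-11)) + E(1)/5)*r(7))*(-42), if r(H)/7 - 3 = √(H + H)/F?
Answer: 23814/65 + 7938*√14/1625 ≈ 384.65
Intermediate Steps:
F = 25 (F = (-5)² = 25)
r(H) = 21 + 7*√2*√H/25 (r(H) = 21 + 7*(√(H + H)/25) = 21 + 7*(√(2*H)*(1/25)) = 21 + 7*((√2*√H)*(1/25)) = 21 + 7*(√2*√H/25) = 21 + 7*√2*√H/25)
((-8/(2 - 1*(-11)) + E(1)/5)*r(7))*(-42) = ((-8/(2 - 1*(-11)) + 1/5)*(21 + 7*√2*√7/25))*(-42) = ((-8/(2 + 11) + 1*(⅕))*(21 + 7*√14/25))*(-42) = ((-8/13 + ⅕)*(21 + 7*√14/25))*(-42) = -27*(21 + 7*√14/25)/65*(-42) = (-567/65 - 189*√14/1625)*(-42) = 23814/65 + 7938*√14/1625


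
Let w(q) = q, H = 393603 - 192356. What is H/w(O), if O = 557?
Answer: 201247/557 ≈ 361.31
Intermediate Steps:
H = 201247
H/w(O) = 201247/557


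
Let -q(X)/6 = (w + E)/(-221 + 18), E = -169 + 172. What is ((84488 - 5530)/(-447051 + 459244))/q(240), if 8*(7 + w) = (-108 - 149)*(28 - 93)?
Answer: 64113896/609881667 ≈ 0.10513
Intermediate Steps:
E = 3
w = 16649/8 (w = -7 + ((-108 - 149)*(28 - 93))/8 = -7 + (-257*(-65))/8 = -7 + (1/8)*16705 = -7 + 16705/8 = 16649/8 ≈ 2081.1)
q(X) = 50019/812 (q(X) = -6*(16649/8 + 3)/(-221 + 18) = -50019/(4*(-203)) = -50019*(-1)/(4*203) = -6*(-16673/1624) = 50019/812)
((84488 - 5530)/(-447051 + 459244))/q(240) = ((84488 - 5530)/(-447051 + 459244))/(50019/812) = (78958/12193)*(812/50019) = 64113896/609881667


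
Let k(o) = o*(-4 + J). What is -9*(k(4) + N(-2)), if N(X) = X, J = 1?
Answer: 126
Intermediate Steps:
k(o) = -3*o (k(o) = o*(-4 + 1) = o*(-3) = -3*o)
-9*(k(4) + N(-2)) = -9*(-3*4 - 2) = -9*(-12 - 2) = -9*(-14) = 126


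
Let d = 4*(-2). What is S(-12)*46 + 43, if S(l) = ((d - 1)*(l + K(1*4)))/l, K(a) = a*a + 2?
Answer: 250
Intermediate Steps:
d = -8
K(a) = 2 + a² (K(a) = a² + 2 = 2 + a²)
S(l) = (-162 - 9*l)/l (S(l) = ((-8 - 1)*(l + (2 + (1*4)²)))/l = (-9*(l + (2 + 4²)))/l = (-9*(l + (2 + 16)))/l = (-9*(l + 18))/l = (-9*(18 + l))/l = (-162 - 9*l)/l)
S(-12)*46 + 43 = (-9 - 162/(-12))*46 + 43 = (-9 - 162*(-1/12))*46 + 43 = (-9 + 27/2)*46 + 43 = (9/2)*46 + 43 = 207 + 43 = 250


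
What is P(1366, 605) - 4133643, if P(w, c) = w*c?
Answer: -3307213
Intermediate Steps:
P(w, c) = c*w
P(1366, 605) - 4133643 = 605*1366 - 4133643 = 826430 - 4133643 = -3307213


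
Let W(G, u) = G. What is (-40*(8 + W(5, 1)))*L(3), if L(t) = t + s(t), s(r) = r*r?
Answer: -6240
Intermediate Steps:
s(r) = r²
L(t) = t + t²
(-40*(8 + W(5, 1)))*L(3) = (-40*(8 + 5))*(3*(1 + 3)) = (-40*13)*(3*4) = -520*12 = -6240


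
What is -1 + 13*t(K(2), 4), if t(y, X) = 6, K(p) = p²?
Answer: 77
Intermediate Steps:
-1 + 13*t(K(2), 4) = -1 + 13*6 = -1 + 78 = 77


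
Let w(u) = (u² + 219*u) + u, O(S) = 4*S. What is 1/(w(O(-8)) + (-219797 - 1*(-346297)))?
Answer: 1/120484 ≈ 8.2999e-6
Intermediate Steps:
w(u) = u² + 220*u
1/(w(O(-8)) + (-219797 - 1*(-346297))) = 1/((4*(-8))*(220 + 4*(-8)) + (-219797 - 1*(-346297))) = 1/(-32*(220 - 32) + (-219797 + 346297)) = 1/(-32*188 + 126500) = 1/(-6016 + 126500) = 1/120484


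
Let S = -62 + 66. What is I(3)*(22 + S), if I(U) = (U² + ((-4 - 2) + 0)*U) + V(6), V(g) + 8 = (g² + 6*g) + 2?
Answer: 1482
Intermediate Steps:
S = 4
V(g) = -6 + g² + 6*g (V(g) = -8 + ((g² + 6*g) + 2) = -8 + (2 + g² + 6*g) = -6 + g² + 6*g)
I(U) = 66 + U² - 6*U (I(U) = (U² + ((-4 - 2) + 0)*U) + (-6 + 6² + 6*6) = (U² + (-6 + 0)*U) + (-6 + 36 + 36) = (U² - 6*U) + 66 = 66 + U² - 6*U)
I(3)*(22 + S) = (66 + 3² - 6*3)*(22 + 4) = (66 + 9 - 18)*26 = 57*26 = 1482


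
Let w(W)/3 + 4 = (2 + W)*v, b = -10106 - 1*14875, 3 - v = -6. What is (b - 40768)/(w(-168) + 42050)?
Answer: -65749/37556 ≈ -1.7507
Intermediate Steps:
v = 9 (v = 3 - 1*(-6) = 3 + 6 = 9)
b = -24981 (b = -10106 - 14875 = -24981)
w(W) = 42 + 27*W (w(W) = -12 + 3*((2 + W)*9) = -12 + 3*(18 + 9*W) = -12 + (54 + 27*W) = 42 + 27*W)
(b - 40768)/(w(-168) + 42050) = (-24981 - 40768)/((42 + 27*(-168)) + 42050) = -65749/((42 - 4536) + 42050) = -65749/(-4494 + 42050) = -65749/37556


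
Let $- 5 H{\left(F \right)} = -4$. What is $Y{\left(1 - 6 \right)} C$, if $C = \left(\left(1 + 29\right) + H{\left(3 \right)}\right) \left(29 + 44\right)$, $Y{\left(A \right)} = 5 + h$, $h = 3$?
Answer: $\frac{89936}{5} \approx 17987.0$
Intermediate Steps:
$H{\left(F \right)} = \frac{4}{5}$ ($H{\left(F \right)} = \left(- \frac{1}{5}\right) \left(-4\right) = \frac{4}{5}$)
$Y{\left(A \right)} = 8$ ($Y{\left(A \right)} = 5 + 3 = 8$)
$C = \frac{11242}{5}$ ($C = \left(\left(1 + 29\right) + \frac{4}{5}\right) \left(29 + 44\right) = \left(30 + \frac{4}{5}\right) 73 = \frac{154}{5} \cdot 73 = \frac{11242}{5} \approx 2248.4$)
$Y{\left(1 - 6 \right)} C = 8 \cdot \frac{11242}{5} = \frac{89936}{5}$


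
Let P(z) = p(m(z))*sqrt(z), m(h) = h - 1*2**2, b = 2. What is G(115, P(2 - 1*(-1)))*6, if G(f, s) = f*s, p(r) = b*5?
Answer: 6900*sqrt(3) ≈ 11951.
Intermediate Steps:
m(h) = -4 + h (m(h) = h - 1*4 = h - 4 = -4 + h)
p(r) = 10 (p(r) = 2*5 = 10)
P(z) = 10*sqrt(z)
G(115, P(2 - 1*(-1)))*6 = (115*(10*sqrt(2 - 1*(-1))))*6 = (115*(10*sqrt(2 + 1)))*6 = (115*(10*sqrt(3)))*6 = (1150*sqrt(3))*6 = 6900*sqrt(3)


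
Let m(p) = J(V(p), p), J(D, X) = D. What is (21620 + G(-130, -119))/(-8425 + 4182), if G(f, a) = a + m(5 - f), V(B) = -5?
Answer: -21496/4243 ≈ -5.0662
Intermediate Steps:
m(p) = -5
G(f, a) = -5 + a (G(f, a) = a - 5 = -5 + a)
(21620 + G(-130, -119))/(-8425 + 4182) = (21620 + (-5 - 119))/(-8425 + 4182) = (21620 - 124)/(-4243) = 21496*(-1/4243) = -21496/4243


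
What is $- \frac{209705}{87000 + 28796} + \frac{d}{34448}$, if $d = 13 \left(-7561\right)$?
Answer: $- \frac{4651463517}{997235152} \approx -4.6644$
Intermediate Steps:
$d = -98293$
$- \frac{209705}{87000 + 28796} + \frac{d}{34448} = - \frac{209705}{87000 + 28796} - \frac{98293}{34448} = - \frac{209705}{115796} - \frac{98293}{34448} = - \frac{4651463517}{997235152}$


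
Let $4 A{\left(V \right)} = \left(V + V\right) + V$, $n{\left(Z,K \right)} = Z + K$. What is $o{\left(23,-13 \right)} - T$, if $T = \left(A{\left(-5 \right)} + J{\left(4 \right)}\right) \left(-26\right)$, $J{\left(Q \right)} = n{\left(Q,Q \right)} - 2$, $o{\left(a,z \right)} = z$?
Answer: $\frac{91}{2} \approx 45.5$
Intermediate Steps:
$n{\left(Z,K \right)} = K + Z$
$A{\left(V \right)} = \frac{3 V}{4}$ ($A{\left(V \right)} = \frac{\left(V + V\right) + V}{4} = \frac{2 V + V}{4} = \frac{3 V}{4}$)
$J{\left(Q \right)} = -2 + 2 Q$ ($J{\left(Q \right)} = \left(Q + Q\right) - 2 = 2 Q - 2 = -2 + 2 Q$)
$T = - \frac{117}{2}$ ($T = \left(\frac{3}{4} \left(-5\right) + \left(-2 + 2 \cdot 4\right)\right) \left(-26\right) = \left(- \frac{15}{4} + \left(-2 + 8\right)\right) \left(-26\right) = \left(- \frac{15}{4} + 6\right) \left(-26\right) = \frac{9}{4} \left(-26\right) = - \frac{117}{2} \approx -58.5$)
$o{\left(23,-13 \right)} - T = -13 - - \frac{117}{2} = -13 + \frac{117}{2} = \frac{91}{2}$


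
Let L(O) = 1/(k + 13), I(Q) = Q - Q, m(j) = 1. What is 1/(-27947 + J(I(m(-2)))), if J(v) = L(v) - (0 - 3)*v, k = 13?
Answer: -26/726621 ≈ -3.5782e-5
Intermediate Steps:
I(Q) = 0
L(O) = 1/26 (L(O) = 1/(13 + 13) = 1/26)
J(v) = 1/26 + 3*v (J(v) = 1/26 - (0 - 3)*v = 1/26 - (-3)*v = 1/26 + 3*v)
1/(-27947 + J(I(m(-2)))) = 1/(-27947 + (1/26 + 3*0)) = 1/(-27947 + (1/26 + 0)) = 1/(-27947 + 1/26) = 1/(-726621/26) = -26/726621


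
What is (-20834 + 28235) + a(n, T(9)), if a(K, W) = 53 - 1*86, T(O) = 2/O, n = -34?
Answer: 7368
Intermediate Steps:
a(K, W) = -33 (a(K, W) = 53 - 86 = -33)
(-20834 + 28235) + a(n, T(9)) = (-20834 + 28235) - 33 = 7401 - 33 = 7368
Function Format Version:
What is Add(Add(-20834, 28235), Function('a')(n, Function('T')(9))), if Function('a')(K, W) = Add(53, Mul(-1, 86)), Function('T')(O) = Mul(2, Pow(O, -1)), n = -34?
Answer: 7368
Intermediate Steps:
Function('a')(K, W) = -33 (Function('a')(K, W) = Add(53, -86) = -33)
Add(Add(-20834, 28235), Function('a')(n, Function('T')(9))) = Add(Add(-20834, 28235), -33) = Add(7401, -33) = 7368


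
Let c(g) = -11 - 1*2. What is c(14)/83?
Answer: -13/83 ≈ -0.15663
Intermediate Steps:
c(g) = -13 (c(g) = -11 - 2 = -13)
c(14)/83 = -13/83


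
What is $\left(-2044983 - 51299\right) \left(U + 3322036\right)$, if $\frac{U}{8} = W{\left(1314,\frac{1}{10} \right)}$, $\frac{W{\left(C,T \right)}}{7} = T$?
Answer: $- \frac{34819680046656}{5} \approx -6.9639 \cdot 10^{12}$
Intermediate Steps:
$W{\left(C,T \right)} = 7 T$
$U = \frac{28}{5}$ ($U = 8 \cdot \frac{7}{10} = \frac{28}{5} \approx 5.6$)
$\left(-2044983 - 51299\right) \left(U + 3322036\right) = \left(-2044983 - 51299\right) \left(\frac{28}{5} + 3322036\right) = \left(-2096282\right) \frac{16610208}{5} = - \frac{34819680046656}{5}$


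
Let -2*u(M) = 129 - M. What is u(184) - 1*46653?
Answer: -93251/2 ≈ -46626.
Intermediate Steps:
u(M) = -129/2 + M/2 (u(M) = -(129 - M)/2 = -129/2 + M/2)
u(184) - 1*46653 = (-129/2 + (½)*184) - 1*46653 = (-129/2 + 92) - 46653 = 55/2 - 46653 = -93251/2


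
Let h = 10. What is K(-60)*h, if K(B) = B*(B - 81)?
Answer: 84600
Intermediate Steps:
K(B) = B*(-81 + B)
K(-60)*h = -60*(-81 - 60)*10 = -60*(-141)*10 = 8460*10 = 84600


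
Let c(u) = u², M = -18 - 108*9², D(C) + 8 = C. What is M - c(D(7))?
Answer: -8767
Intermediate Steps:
D(C) = -8 + C
M = -8766 (M = -18 - 108*81 = -18 - 8748 = -8766)
M - c(D(7)) = -8766 - (-8 + 7)² = -8766 - 1*(-1)² = -8766 - 1*1 = -8766 - 1 = -8767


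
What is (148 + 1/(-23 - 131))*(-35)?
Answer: -113955/22 ≈ -5179.8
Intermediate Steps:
(148 + 1/(-23 - 131))*(-35) = (148 + 1/(-154))*(-35) = (148 - 1/154)*(-35) = (22791/154)*(-35) = -113955/22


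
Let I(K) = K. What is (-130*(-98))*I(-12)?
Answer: -152880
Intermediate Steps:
(-130*(-98))*I(-12) = -130*(-98)*(-12) = 12740*(-12) = -152880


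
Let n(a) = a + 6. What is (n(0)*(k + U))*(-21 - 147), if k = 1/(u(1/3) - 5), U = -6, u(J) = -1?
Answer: 6216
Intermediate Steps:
n(a) = 6 + a
k = -⅙ (k = 1/(-1 - 5) = 1/(-6) = -⅙ ≈ -0.16667)
(n(0)*(k + U))*(-21 - 147) = ((6 + 0)*(-⅙ - 6))*(-21 - 147) = (6*(-37/6))*(-168) = -37*(-168) = 6216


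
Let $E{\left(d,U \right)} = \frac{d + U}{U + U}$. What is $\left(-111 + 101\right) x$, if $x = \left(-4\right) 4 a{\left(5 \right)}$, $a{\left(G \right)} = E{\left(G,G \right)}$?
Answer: $160$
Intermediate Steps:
$E{\left(d,U \right)} = \frac{U + d}{2 U}$
$a{\left(G \right)} = 1$ ($a{\left(G \right)} = \frac{G + G}{2 G} = \frac{2 G}{2 G} = 1$)
$x = -16$ ($x = \left(-4\right) 4 \cdot 1 = \left(-16\right) 1 = -16$)
$\left(-111 + 101\right) x = \left(-111 + 101\right) \left(-16\right) = \left(-10\right) \left(-16\right) = 160$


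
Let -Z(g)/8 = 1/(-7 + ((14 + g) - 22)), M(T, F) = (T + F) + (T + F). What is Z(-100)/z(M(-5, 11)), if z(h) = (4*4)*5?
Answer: 1/1150 ≈ 0.00086956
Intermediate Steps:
M(T, F) = 2*F + 2*T (M(T, F) = (F + T) + (F + T) = 2*F + 2*T)
z(h) = 80 (z(h) = 16*5 = 80)
Z(g) = -8/(-15 + g) (Z(g) = -8/(-7 + ((14 + g) - 22)) = -8/(-7 + (-8 + g)) = -8/(-15 + g))
Z(-100)/z(M(-5, 11)) = -8/(-15 - 100)/80 = -8/(-115)*(1/80) = -8*(-1/115)*(1/80) = (8/115)*(1/80) = 1/1150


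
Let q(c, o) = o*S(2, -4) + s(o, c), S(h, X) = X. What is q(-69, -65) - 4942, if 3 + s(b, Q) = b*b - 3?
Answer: -463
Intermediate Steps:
s(b, Q) = -6 + b**2 (s(b, Q) = -3 + (b*b - 3) = -3 + (b**2 - 3) = -3 + (-3 + b**2) = -6 + b**2)
q(c, o) = -6 + o**2 - 4*o (q(c, o) = o*(-4) + (-6 + o**2) = -4*o + (-6 + o**2) = -6 + o**2 - 4*o)
q(-69, -65) - 4942 = (-6 + (-65)**2 - 4*(-65)) - 4942 = (-6 + 4225 + 260) - 4942 = 4479 - 4942 = -463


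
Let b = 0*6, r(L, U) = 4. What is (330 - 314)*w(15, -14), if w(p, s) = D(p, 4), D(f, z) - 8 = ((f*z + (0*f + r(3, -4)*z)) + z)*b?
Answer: 128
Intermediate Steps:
b = 0
D(f, z) = 8 (D(f, z) = 8 + ((f*z + (0*f + 4*z)) + z)*0 = 8 + ((f*z + (0 + 4*z)) + z)*0 = 8 + ((f*z + 4*z) + z)*0 = 8 + ((4*z + f*z) + z)*0 = 8 + (5*z + f*z)*0 = 8 + 0 = 8)
w(p, s) = 8
(330 - 314)*w(15, -14) = (330 - 314)*8 = 16*8 = 128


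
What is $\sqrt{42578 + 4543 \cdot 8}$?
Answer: $\sqrt{78922} \approx 280.93$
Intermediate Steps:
$\sqrt{42578 + 4543 \cdot 8} = \sqrt{42578 + 36344} = \sqrt{78922}$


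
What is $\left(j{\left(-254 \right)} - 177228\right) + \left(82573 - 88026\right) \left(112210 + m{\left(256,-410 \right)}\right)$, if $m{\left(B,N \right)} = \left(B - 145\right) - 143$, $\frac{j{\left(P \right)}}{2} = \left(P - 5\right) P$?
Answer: $-611752290$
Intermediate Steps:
$j{\left(P \right)} = 2 P \left(-5 + P\right)$ ($j{\left(P \right)} = 2 \left(P - 5\right) P = 2 \left(-5 + P\right) P = 2 P \left(-5 + P\right)$)
$m{\left(B,N \right)} = -288 + B$ ($m{\left(B,N \right)} = \left(-145 + B\right) - 143 = -288 + B$)
$\left(j{\left(-254 \right)} - 177228\right) + \left(82573 - 88026\right) \left(112210 + m{\left(256,-410 \right)}\right) = \left(2 \left(-254\right) \left(-5 - 254\right) - 177228\right) + \left(82573 - 88026\right) \left(112210 + \left(-288 + 256\right)\right) = \left(2 \left(-254\right) \left(-259\right) - 177228\right) - 5453 \left(112210 - 32\right) = \left(131572 - 177228\right) - 611706634 = -45656 - 611706634 = -611752290$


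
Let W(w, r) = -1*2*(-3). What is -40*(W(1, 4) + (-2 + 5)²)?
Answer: -600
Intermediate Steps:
W(w, r) = 6 (W(w, r) = -2*(-3) = 6)
-40*(W(1, 4) + (-2 + 5)²) = -40*(6 + (-2 + 5)²) = -40*(6 + 3²) = -40*(6 + 9) = -40*15 = -600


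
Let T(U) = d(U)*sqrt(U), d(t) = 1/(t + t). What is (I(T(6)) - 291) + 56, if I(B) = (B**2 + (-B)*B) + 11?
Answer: -224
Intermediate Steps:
d(t) = 1/(2*t)
T(U) = 1/(2*sqrt(U)) (T(U) = (1/(2*U))*sqrt(U) = 1/(2*sqrt(U)))
I(B) = 11 (I(B) = (B**2 - B**2) + 11 = 0 + 11 = 11)
(I(T(6)) - 291) + 56 = (11 - 291) + 56 = -280 + 56 = -224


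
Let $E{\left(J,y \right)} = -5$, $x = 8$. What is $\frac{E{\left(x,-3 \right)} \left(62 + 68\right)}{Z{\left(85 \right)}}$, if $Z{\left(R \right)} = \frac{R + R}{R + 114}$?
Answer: $- \frac{12935}{17} \approx -760.88$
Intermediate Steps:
$Z{\left(R \right)} = \frac{2 R}{114 + R}$
$\frac{E{\left(x,-3 \right)} \left(62 + 68\right)}{Z{\left(85 \right)}} = \frac{\left(-5\right) \left(62 + 68\right)}{2 \cdot 85 \frac{1}{114 + 85}} = \frac{\left(-5\right) 130}{2 \cdot 85 \cdot \frac{1}{199}} = - \frac{650}{2 \cdot 85 \cdot \frac{1}{199}} = - \frac{650}{\frac{170}{199}} = \left(-650\right) \frac{199}{170} = - \frac{12935}{17}$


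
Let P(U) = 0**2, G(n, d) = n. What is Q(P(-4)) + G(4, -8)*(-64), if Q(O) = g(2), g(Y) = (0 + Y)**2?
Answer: -252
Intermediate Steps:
P(U) = 0
g(Y) = Y**2
Q(O) = 4 (Q(O) = 2**2 = 4)
Q(P(-4)) + G(4, -8)*(-64) = 4 + 4*(-64) = 4 - 256 = -252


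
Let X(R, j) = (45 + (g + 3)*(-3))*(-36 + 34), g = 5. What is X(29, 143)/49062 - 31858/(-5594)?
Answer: 130231854/22871069 ≈ 5.6942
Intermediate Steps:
X(R, j) = -42 (X(R, j) = (45 + (5 + 3)*(-3))*(-36 + 34) = (45 + 8*(-3))*(-2) = (45 - 24)*(-2) = 21*(-2) = -42)
X(29, 143)/49062 - 31858/(-5594) = -42/49062 - 31858/(-5594) = -42*1/49062 - 31858*(-1/5594) = -7/8177 + 15929/2797 = 130231854/22871069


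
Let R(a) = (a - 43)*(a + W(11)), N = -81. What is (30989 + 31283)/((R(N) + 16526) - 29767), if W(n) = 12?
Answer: -62272/4685 ≈ -13.292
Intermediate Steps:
R(a) = (-43 + a)*(12 + a) (R(a) = (a - 43)*(a + 12) = (-43 + a)*(12 + a))
(30989 + 31283)/((R(N) + 16526) - 29767) = (30989 + 31283)/(((-516 + (-81)**2 - 31*(-81)) + 16526) - 29767) = 62272/(((-516 + 6561 + 2511) + 16526) - 29767) = 62272/((8556 + 16526) - 29767) = 62272/(25082 - 29767) = 62272/(-4685) = 62272*(-1/4685) = -62272/4685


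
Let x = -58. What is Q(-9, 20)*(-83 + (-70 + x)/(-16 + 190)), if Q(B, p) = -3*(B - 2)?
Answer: -80135/29 ≈ -2763.3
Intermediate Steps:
Q(B, p) = 6 - 3*B (Q(B, p) = -3*(-2 + B) = 6 - 3*B)
Q(-9, 20)*(-83 + (-70 + x)/(-16 + 190)) = (6 - 3*(-9))*(-83 + (-70 - 58)/(-16 + 190)) = (6 + 27)*(-83 - 128/174) = 33*(-83 - 128*1/174) = 33*(-83 - 64/87) = 33*(-7285/87) = -80135/29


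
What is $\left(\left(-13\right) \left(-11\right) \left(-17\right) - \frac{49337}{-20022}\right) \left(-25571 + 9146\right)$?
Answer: $\frac{266217193875}{6674} \approx 3.9889 \cdot 10^{7}$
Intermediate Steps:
$\left(\left(-13\right) \left(-11\right) \left(-17\right) - \frac{49337}{-20022}\right) \left(-25571 + 9146\right) = \left(143 \left(-17\right) - - \frac{49337}{20022}\right) \left(-16425\right) = \left(-2431 + \frac{49337}{20022}\right) \left(-16425\right) = \left(- \frac{48624145}{20022}\right) \left(-16425\right) = \frac{266217193875}{6674}$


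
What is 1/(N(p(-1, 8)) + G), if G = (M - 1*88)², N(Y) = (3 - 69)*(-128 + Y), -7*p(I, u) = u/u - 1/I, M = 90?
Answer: 7/59296 ≈ 0.00011805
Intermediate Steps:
p(I, u) = -⅐ + 1/(7*I) (p(I, u) = -(u/u - 1/I)/7 = -(1 - 1/I)/7 = -⅐ + 1/(7*I))
N(Y) = 8448 - 66*Y (N(Y) = -66*(-128 + Y) = 8448 - 66*Y)
G = 4 (G = (90 - 1*88)² = (90 - 88)² = 2² = 4)
1/(N(p(-1, 8)) + G) = 1/((8448 - 66*(1 - 1*(-1))/(7*(-1))) + 4) = 1/((8448 - 66*(-1)*(1 + 1)/7) + 4) = 1/((8448 - 66*(-1)*2/7) + 4) = 1/((8448 - 66*(-2/7)) + 4) = 1/((8448 + 132/7) + 4) = 1/(59268/7 + 4) = 1/(59296/7) = 7/59296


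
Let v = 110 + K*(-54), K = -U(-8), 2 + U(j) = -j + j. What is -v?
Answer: -2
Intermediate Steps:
U(j) = -2 (U(j) = -2 + (-j + j) = -2 + 0 = -2)
K = 2 (K = -1*(-2) = 2)
v = 2 (v = 110 + 2*(-54) = 110 - 108 = 2)
-v = -1*2 = -2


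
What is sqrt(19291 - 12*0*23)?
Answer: sqrt(19291) ≈ 138.89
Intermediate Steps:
sqrt(19291 - 12*0*23) = sqrt(19291 + 0*23) = sqrt(19291 + 0) = sqrt(19291)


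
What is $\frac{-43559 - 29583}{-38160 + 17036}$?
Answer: $\frac{36571}{10562} \approx 3.4625$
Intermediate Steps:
$\frac{-43559 - 29583}{-38160 + 17036} = - \frac{73142}{-21124} = \left(-73142\right) \left(- \frac{1}{21124}\right) = \frac{36571}{10562}$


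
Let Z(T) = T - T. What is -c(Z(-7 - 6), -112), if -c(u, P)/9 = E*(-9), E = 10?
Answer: -810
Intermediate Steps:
Z(T) = 0
c(u, P) = 810 (c(u, P) = -90*(-9) = -9*(-90) = 810)
-c(Z(-7 - 6), -112) = -1*810 = -810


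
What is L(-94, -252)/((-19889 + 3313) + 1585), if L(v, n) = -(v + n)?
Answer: -346/14991 ≈ -0.023081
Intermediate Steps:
L(v, n) = -n - v (L(v, n) = -(n + v) = -n - v)
L(-94, -252)/((-19889 + 3313) + 1585) = (-1*(-252) - 1*(-94))/((-19889 + 3313) + 1585) = (252 + 94)/(-16576 + 1585) = 346/(-14991) = 346*(-1/14991) = -346/14991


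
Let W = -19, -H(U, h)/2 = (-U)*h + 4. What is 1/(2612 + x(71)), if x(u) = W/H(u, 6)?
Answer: 844/2204509 ≈ 0.00038285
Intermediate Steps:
H(U, h) = -8 + 2*U*h (H(U, h) = -2*((-U)*h + 4) = -2*(-U*h + 4) = -2*(4 - U*h) = -8 + 2*U*h)
x(u) = -19/(-8 + 12*u) (x(u) = -19/(-8 + 2*u*6) = -19/(-8 + 12*u))
1/(2612 + x(71)) = 1/(2612 - 19/(-8 + 12*71)) = 1/(2612 - 19/(-8 + 852)) = 1/(2612 - 19/844) = 1/(2204509/844) = 844/2204509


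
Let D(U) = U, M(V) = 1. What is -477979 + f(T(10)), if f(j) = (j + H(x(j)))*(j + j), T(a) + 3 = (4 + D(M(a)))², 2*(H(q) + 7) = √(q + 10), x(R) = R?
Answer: -477319 + 88*√2 ≈ -4.7719e+5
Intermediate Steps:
H(q) = -7 + √(10 + q)/2 (H(q) = -7 + √(q + 10)/2 = -7 + √(10 + q)/2)
T(a) = 22 (T(a) = -3 + (4 + 1)² = -3 + 5² = -3 + 25 = 22)
f(j) = 2*j*(-7 + j + √(10 + j)/2) (f(j) = (j + (-7 + √(10 + j)/2))*(j + j) = (-7 + j + √(10 + j)/2)*(2*j) = 2*j*(-7 + j + √(10 + j)/2))
-477979 + f(T(10)) = -477979 + 22*(-14 + √(10 + 22) + 2*22) = -477979 + 22*(-14 + √32 + 44) = -477979 + 22*(-14 + 4*√2 + 44) = -477979 + 22*(30 + 4*√2) = -477979 + (660 + 88*√2) = -477319 + 88*√2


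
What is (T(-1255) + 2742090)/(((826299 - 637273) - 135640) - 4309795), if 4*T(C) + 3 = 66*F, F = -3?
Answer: -3656053/5675212 ≈ -0.64421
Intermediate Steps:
T(C) = -201/4 (T(C) = -3/4 + (66*(-3))/4 = -3/4 + (1/4)*(-198) = -3/4 - 99/2 = -201/4)
(T(-1255) + 2742090)/(((826299 - 637273) - 135640) - 4309795) = (-201/4 + 2742090)/(((826299 - 637273) - 135640) - 4309795) = 10968159/(4*((189026 - 135640) - 4309795)) = 10968159/(4*(53386 - 4309795)) = (10968159/4)/(-4256409) = (10968159/4)*(-1/4256409) = -3656053/5675212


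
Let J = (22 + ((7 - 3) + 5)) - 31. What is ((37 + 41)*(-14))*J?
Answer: 0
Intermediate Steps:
J = 0 (J = (22 + (4 + 5)) - 31 = (22 + 9) - 31 = 31 - 31 = 0)
((37 + 41)*(-14))*J = ((37 + 41)*(-14))*0 = (78*(-14))*0 = -1092*0 = 0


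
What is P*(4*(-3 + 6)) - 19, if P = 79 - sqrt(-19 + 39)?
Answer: 929 - 24*sqrt(5) ≈ 875.33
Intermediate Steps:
P = 79 - 2*sqrt(5) (P = 79 - sqrt(20) = 79 - 2*sqrt(5) ≈ 74.528)
P*(4*(-3 + 6)) - 19 = (79 - 2*sqrt(5))*(4*(-3 + 6)) - 19 = (79 - 2*sqrt(5))*(4*3) - 19 = (79 - 2*sqrt(5))*12 - 19 = (948 - 24*sqrt(5)) - 19 = 929 - 24*sqrt(5)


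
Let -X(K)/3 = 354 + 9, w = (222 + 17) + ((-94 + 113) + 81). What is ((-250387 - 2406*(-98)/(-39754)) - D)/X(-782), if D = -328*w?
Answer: 2766896909/21646053 ≈ 127.82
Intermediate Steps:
w = 339 (w = 239 + (19 + 81) = 239 + 100 = 339)
X(K) = -1089 (X(K) = -3*(354 + 9) = -3*363 = -1089)
D = -111192 (D = -328*339 = -111192)
((-250387 - 2406*(-98)/(-39754)) - D)/X(-782) = ((-250387 - 2406*(-98)/(-39754)) - 1*(-111192))/(-1089) = ((-250387 - (-235788)*(-1)/39754) + 111192)*(-1/1089) = ((-250387 - 1*117894/19877) + 111192)*(-1/1089) = ((-250387 - 117894/19877) + 111192)*(-1/1089) = (-4977060293/19877 + 111192)*(-1/1089) = -2766896909/19877*(-1/1089) = 2766896909/21646053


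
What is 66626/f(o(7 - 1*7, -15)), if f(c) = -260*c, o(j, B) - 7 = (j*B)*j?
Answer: -4759/130 ≈ -36.608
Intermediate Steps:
o(j, B) = 7 + B*j² (o(j, B) = 7 + (j*B)*j = 7 + (B*j)*j = 7 + B*j²)
66626/f(o(7 - 1*7, -15)) = 66626/((-260*(7 - 15*(7 - 1*7)²))) = 66626/((-260*(7 - 15*(7 - 7)²))) = 66626/((-260*(7 - 15*0²))) = 66626/((-260*(7 - 15*0))) = 66626/((-260*(7 + 0))) = 66626/((-260*7)) = 66626/(-1820) = 66626*(-1/1820) = -4759/130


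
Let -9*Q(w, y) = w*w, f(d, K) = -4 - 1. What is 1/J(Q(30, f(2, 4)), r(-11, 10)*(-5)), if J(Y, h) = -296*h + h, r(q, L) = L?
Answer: 1/14750 ≈ 6.7797e-5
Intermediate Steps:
f(d, K) = -5
Q(w, y) = -w²/9 (Q(w, y) = -w*w/9 = -w²/9)
J(Y, h) = -295*h
1/J(Q(30, f(2, 4)), r(-11, 10)*(-5)) = 1/(-2950*(-5)) = 1/(-295*(-50)) = 1/14750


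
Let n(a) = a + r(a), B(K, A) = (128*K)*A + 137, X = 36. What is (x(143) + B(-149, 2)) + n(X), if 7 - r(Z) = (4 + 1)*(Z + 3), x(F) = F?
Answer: -38016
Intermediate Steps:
r(Z) = -8 - 5*Z (r(Z) = 7 - (4 + 1)*(Z + 3) = 7 - 5*(3 + Z) = 7 - (15 + 5*Z) = 7 + (-15 - 5*Z) = -8 - 5*Z)
B(K, A) = 137 + 128*A*K (B(K, A) = 128*A*K + 137 = 137 + 128*A*K)
n(a) = -8 - 4*a (n(a) = a + (-8 - 5*a) = -8 - 4*a)
(x(143) + B(-149, 2)) + n(X) = (143 + (137 + 128*2*(-149))) + (-8 - 4*36) = (143 + (137 - 38144)) + (-8 - 144) = (143 - 38007) - 152 = -37864 - 152 = -38016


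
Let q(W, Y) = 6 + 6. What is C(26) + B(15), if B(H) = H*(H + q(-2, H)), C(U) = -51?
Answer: 354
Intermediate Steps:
q(W, Y) = 12
B(H) = H*(12 + H) (B(H) = H*(H + 12) = H*(12 + H))
C(26) + B(15) = -51 + 15*(12 + 15) = -51 + 15*27 = -51 + 405 = 354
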